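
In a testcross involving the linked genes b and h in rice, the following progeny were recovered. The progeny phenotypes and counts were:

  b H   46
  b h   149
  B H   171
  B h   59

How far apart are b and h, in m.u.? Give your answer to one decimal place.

The two most frequent classes, B H (171) and b h (149), are the parental types, so the F1 was B H / b h.
The recombinant classes are B h and b H: 59 + 46 = 105.
Recombination frequency = 105/425 = 0.2471 ≈ 24.7%, i.e. 24.7 m.u.

24.7 m.u.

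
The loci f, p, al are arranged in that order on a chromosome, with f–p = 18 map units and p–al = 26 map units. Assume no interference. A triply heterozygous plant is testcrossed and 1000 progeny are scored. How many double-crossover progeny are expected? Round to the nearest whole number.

Map distances give recombination frequencies of 0.180 and 0.260 for the two intervals.
With no interference, expected double-crossover frequency = 0.180 × 0.260 = 0.04680.
Expected number = 0.04680 × 1000 = 46.80 ≈ 47.

47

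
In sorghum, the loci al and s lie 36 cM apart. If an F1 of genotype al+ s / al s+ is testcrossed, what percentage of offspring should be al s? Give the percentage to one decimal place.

A map distance of 36 cM corresponds to a recombination frequency of 0.360.
The F1 is al+ s / al s+, so al s is a recombinant gamete class with expected frequency r/2 = 0.360/2 = 0.1800.
That is 0.1800 = 18.0% of the progeny.

18.0%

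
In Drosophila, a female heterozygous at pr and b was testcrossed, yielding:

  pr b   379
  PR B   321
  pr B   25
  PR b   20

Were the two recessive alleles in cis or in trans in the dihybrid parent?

cis

The two most frequent classes are PR B (321) and pr b (379); these are the parental (non-recombinant) types.
So the F1 carried PR B on one chromosome and pr b on the other — the recessive alleles are on the same chromosome (cis / coupling).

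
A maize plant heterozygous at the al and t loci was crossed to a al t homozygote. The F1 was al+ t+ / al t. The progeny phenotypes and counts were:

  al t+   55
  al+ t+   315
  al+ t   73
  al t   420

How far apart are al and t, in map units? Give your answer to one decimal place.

The recombinant classes are al+ t and al t+: 73 + 55 = 128.
Recombination frequency = 128/863 = 0.1483 ≈ 14.8%, i.e. 14.8 map units.

14.8 map units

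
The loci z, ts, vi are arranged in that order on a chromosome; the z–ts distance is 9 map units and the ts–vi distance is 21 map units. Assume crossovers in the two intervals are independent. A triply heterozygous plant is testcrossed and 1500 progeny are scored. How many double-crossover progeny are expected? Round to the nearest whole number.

28

Map distances give recombination frequencies of 0.090 and 0.210 for the two intervals.
With no interference, expected double-crossover frequency = 0.090 × 0.210 = 0.01890.
Expected number = 0.01890 × 1500 = 28.35 ≈ 28.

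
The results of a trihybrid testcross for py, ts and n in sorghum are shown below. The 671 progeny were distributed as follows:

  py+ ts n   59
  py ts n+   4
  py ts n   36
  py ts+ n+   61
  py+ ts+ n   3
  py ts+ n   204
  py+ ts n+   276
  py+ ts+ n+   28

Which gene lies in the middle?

py

The two most frequent reciprocal classes, py ts+ n and py+ ts n+, are the parental types, so the F1 was py ts+ n / py+ ts n+.
The two rarest classes, py+ ts+ n and py ts n+, are the double crossovers. Comparing them with the parentals, only the py allele has switched, so py is the middle locus and the order is n – py – ts.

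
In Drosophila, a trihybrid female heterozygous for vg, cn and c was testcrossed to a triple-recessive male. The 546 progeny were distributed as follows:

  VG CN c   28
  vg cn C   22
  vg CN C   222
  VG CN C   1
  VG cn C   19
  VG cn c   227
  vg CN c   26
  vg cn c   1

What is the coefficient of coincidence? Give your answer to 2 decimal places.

The two most frequent reciprocal classes, VG cn c and vg CN C, are the parental types, so the F1 was VG cn c / vg CN C.
The two rarest classes, vg cn c and VG CN C, are the double crossovers. Comparing them with the parentals, only the vg allele has switched, so vg is the middle locus and the order is c – vg – cn.
c–vg: (45 + 2)/546 = 0.0861; vg–cn: (50 + 2)/546 = 0.0952.
Expected DCO frequency = 0.0861 × 0.0952 ≈ 0.00820; observed = 2/546 ≈ 0.00366.
Coefficient of coincidence = 0.00366/0.00820 ≈ 0.45.

0.45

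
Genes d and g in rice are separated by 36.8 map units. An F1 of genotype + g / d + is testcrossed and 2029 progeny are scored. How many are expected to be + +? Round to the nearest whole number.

A map distance of 36.8 map units corresponds to a recombination frequency of 0.368.
The F1 is + g / d +, so + + is a recombinant gamete class with expected frequency r/2 = 0.368/2 = 0.1840.
Expected number = 0.1840 × 2029 = 373.34 ≈ 373.

373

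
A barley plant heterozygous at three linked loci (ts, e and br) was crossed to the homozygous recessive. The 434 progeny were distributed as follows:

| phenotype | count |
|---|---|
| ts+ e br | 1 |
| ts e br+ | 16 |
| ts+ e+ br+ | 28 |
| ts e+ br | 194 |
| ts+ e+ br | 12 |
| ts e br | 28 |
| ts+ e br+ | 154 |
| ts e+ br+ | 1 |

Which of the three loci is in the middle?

br

The two most frequent reciprocal classes, ts+ e br+ and ts e+ br, are the parental types, so the F1 was ts+ e br+ / ts e+ br.
The two rarest classes, ts+ e br and ts e+ br+, are the double crossovers. Comparing them with the parentals, only the br allele has switched, so br is the middle locus and the order is e – br – ts.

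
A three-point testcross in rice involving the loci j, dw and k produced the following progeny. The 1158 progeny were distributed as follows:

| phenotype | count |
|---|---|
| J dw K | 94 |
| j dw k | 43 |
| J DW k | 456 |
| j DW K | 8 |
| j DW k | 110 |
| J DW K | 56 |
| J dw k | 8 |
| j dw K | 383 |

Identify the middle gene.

dw

The two most frequent reciprocal classes, j dw K and J DW k, are the parental types, so the F1 was j dw K / J DW k.
The two rarest classes, j DW K and J dw k, are the double crossovers. Comparing them with the parentals, only the dw allele has switched, so dw is the middle locus and the order is k – dw – j.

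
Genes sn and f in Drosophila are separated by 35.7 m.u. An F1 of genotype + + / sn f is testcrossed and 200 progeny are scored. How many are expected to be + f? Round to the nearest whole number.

36

A map distance of 35.7 m.u. corresponds to a recombination frequency of 0.357.
The F1 is + + / sn f, so + f is a recombinant gamete class with expected frequency r/2 = 0.357/2 = 0.1785.
Expected number = 0.1785 × 200 = 35.70 ≈ 36.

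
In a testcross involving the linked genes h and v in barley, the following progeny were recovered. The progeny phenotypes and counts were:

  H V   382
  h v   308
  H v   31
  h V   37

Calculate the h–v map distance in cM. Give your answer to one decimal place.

9.0 cM

The two most frequent classes, H V (382) and h v (308), are the parental types, so the F1 was H V / h v.
The recombinant classes are H v and h V: 31 + 37 = 68.
Recombination frequency = 68/758 = 0.0897 ≈ 9.0%, i.e. 9.0 cM.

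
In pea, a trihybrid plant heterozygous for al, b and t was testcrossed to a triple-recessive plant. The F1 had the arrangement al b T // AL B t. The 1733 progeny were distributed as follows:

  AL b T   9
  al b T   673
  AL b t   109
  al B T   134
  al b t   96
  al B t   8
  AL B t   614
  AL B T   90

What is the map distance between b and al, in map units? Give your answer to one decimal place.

The two rarest classes, AL b T and al B t, are the double crossovers. Comparing them with the parentals, only the al allele has switched, so al is the middle locus and the order is b – al – t.
Crossovers in the b–al interval produce the single-crossover classes al B T and AL b t (134 + 109 = 243) plus the double crossovers (17).
RF(b–al) = (243 + 17) / 1733 = 260/1733 = 0.1500 → 15.0 map units.

15.0 map units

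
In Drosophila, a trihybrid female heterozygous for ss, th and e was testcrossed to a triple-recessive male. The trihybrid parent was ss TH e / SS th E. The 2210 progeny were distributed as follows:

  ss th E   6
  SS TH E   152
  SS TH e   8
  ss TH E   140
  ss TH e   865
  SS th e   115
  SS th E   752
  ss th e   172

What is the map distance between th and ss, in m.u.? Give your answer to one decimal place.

The two rarest classes, SS TH e and ss th E, are the double crossovers. Comparing them with the parentals, only the ss allele has switched, so ss is the middle locus and the order is th – ss – e.
Crossovers in the th–ss interval produce the single-crossover classes ss th e and SS TH E (172 + 152 = 324) plus the double crossovers (14).
RF(th–ss) = (324 + 14) / 2210 = 338/2210 = 0.1529 → 15.3 m.u.

15.3 m.u.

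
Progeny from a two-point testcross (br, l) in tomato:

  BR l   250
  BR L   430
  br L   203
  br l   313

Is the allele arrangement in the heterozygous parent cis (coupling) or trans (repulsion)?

cis

The two most frequent classes are BR L (430) and br l (313); these are the parental (non-recombinant) types.
So the F1 carried BR L on one chromosome and br l on the other — the recessive alleles are on the same chromosome (cis / coupling).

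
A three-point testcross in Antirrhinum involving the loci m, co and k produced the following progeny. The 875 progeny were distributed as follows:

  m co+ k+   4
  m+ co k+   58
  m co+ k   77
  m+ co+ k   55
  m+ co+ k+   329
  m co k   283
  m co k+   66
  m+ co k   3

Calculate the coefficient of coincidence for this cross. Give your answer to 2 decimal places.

The two most frequent reciprocal classes, m co k and m+ co+ k+, are the parental types, so the F1 was m co k / m+ co+ k+.
The two rarest classes, m+ co k and m co+ k+, are the double crossovers. Comparing them with the parentals, only the m allele has switched, so m is the middle locus and the order is k – m – co.
k–m: (121 + 7)/875 = 0.1463; m–co: (135 + 7)/875 = 0.1623.
Expected DCO frequency = 0.1463 × 0.1623 ≈ 0.02374; observed = 7/875 ≈ 0.00800.
Coefficient of coincidence = 0.00800/0.02374 ≈ 0.34.

0.34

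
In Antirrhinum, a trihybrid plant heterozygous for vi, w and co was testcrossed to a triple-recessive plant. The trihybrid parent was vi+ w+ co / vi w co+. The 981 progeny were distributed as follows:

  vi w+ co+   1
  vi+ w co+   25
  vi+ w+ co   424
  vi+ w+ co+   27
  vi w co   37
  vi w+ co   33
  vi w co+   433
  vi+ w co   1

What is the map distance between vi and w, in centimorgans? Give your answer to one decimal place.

The two rarest classes, vi+ w co and vi w+ co+, are the double crossovers. Comparing them with the parentals, only the w allele has switched, so w is the middle locus and the order is vi – w – co.
Crossovers in the vi–w interval produce the single-crossover classes vi w+ co and vi+ w co+ (33 + 25 = 58) plus the double crossovers (2).
RF(vi–w) = (58 + 2) / 981 = 60/981 = 0.0612 → 6.1 centimorgans.

6.1 centimorgans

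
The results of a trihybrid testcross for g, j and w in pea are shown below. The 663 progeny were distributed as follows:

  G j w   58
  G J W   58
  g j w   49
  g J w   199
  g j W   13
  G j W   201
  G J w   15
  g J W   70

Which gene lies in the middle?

g

The two most frequent reciprocal classes, G j W and g J w, are the parental types, so the F1 was G j W / g J w.
The two rarest classes, g j W and G J w, are the double crossovers. Comparing them with the parentals, only the g allele has switched, so g is the middle locus and the order is j – g – w.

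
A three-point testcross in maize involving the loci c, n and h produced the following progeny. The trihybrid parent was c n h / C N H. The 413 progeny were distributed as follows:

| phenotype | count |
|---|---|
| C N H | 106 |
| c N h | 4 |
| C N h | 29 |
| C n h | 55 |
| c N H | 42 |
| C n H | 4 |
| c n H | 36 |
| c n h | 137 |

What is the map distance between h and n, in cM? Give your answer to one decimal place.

17.7 cM

The two rarest classes, c N h and C n H, are the double crossovers. Comparing them with the parentals, only the n allele has switched, so n is the middle locus and the order is c – n – h.
Crossovers in the n–h interval produce the single-crossover classes c n H and C N h (36 + 29 = 65) plus the double crossovers (8).
RF(n–h) = (65 + 8) / 413 = 73/413 = 0.1768 → 17.7 cM.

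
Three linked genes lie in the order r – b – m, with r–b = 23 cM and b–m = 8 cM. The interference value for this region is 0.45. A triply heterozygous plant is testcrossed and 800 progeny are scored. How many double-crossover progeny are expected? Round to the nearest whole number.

8

Map distances give recombination frequencies of 0.230 and 0.080 for the two intervals.
With interference 0.45 (so coincidence = 0.55), expected double-crossover frequency = 0.230 × 0.080 × 0.55 = 0.01012.
Expected number = 0.01012 × 800 = 8.10 ≈ 8.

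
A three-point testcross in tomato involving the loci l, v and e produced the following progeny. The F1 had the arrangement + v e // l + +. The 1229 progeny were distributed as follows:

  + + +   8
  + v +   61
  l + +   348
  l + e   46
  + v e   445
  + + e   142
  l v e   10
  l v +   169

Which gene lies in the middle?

l

The two rarest classes, l v e and + + +, are the double crossovers. Comparing them with the parentals, only the l allele has switched, so l is the middle locus and the order is e – l – v.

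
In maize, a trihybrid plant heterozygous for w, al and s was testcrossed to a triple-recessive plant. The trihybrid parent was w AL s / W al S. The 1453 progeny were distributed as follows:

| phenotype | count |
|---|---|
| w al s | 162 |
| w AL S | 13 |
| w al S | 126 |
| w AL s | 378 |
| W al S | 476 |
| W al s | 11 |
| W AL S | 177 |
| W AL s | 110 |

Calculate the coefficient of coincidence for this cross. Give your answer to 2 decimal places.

0.37

The two rarest classes, w AL S and W al s, are the double crossovers. Comparing them with the parentals, only the s allele has switched, so s is the middle locus and the order is w – s – al.
w–s: (236 + 24)/1453 = 0.1789; s–al: (339 + 24)/1453 = 0.2498.
Expected DCO frequency = 0.1789 × 0.2498 ≈ 0.04469; observed = 24/1453 ≈ 0.01652.
Coefficient of coincidence = 0.01652/0.04469 ≈ 0.37.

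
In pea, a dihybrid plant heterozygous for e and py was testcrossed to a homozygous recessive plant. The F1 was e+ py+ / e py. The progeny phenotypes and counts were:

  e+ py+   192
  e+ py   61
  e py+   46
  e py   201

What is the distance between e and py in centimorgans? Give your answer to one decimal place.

The recombinant classes are e+ py and e py+: 61 + 46 = 107.
Recombination frequency = 107/500 = 0.2140 ≈ 21.4%, i.e. 21.4 centimorgans.

21.4 centimorgans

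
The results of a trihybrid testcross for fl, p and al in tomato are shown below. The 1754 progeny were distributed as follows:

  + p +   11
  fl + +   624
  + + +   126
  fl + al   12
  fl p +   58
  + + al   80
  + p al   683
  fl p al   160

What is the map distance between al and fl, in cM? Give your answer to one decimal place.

17.6 cM

The two most frequent reciprocal classes, + p al and fl + +, are the parental types, so the F1 was + p al / fl + +.
The two rarest classes, + p + and fl + al, are the double crossovers. Comparing them with the parentals, only the al allele has switched, so al is the middle locus and the order is fl – al – p.
Crossovers in the fl–al interval produce the single-crossover classes fl p al and + + + (160 + 126 = 286) plus the double crossovers (23).
RF(fl–al) = (286 + 23) / 1754 = 309/1754 = 0.1762 → 17.6 cM.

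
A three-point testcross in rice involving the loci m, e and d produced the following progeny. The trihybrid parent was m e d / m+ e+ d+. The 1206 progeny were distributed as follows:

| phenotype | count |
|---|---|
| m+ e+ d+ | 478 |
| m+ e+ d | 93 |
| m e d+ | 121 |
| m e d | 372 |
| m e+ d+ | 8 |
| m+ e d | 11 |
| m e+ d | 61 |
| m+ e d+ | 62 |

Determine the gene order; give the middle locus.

The two rarest classes, m+ e d and m e+ d+, are the double crossovers. Comparing them with the parentals, only the m allele has switched, so m is the middle locus and the order is d – m – e.

m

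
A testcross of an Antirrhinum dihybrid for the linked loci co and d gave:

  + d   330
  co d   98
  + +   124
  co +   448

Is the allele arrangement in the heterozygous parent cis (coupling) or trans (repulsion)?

trans

The two most frequent classes are + d (330) and co + (448); these are the parental (non-recombinant) types.
So the F1 carried + d on one chromosome and co + on the other — the recessive alleles are on opposite chromosomes (trans / repulsion).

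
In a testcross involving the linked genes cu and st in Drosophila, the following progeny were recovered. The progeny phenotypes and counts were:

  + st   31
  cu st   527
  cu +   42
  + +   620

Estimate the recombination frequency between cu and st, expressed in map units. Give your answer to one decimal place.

The two most frequent classes, + + (620) and cu st (527), are the parental types, so the F1 was + + / cu st.
The recombinant classes are + st and cu +: 31 + 42 = 73.
Recombination frequency = 73/1220 = 0.0598 ≈ 6.0%, i.e. 6.0 map units.

6.0 map units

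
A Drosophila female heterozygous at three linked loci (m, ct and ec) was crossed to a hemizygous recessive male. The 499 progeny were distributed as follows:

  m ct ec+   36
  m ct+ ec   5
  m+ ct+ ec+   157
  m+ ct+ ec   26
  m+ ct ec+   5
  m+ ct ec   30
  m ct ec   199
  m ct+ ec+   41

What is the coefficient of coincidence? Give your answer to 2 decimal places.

The two most frequent reciprocal classes, m ct ec and m+ ct+ ec+, are the parental types, so the F1 was m ct ec / m+ ct+ ec+.
The two rarest classes, m ct+ ec and m+ ct ec+, are the double crossovers. Comparing them with the parentals, only the ct allele has switched, so ct is the middle locus and the order is m – ct – ec.
m–ct: (71 + 10)/499 = 0.1623; ct–ec: (62 + 10)/499 = 0.1443.
Expected DCO frequency = 0.1623 × 0.1443 ≈ 0.02342; observed = 10/499 ≈ 0.02004.
Coefficient of coincidence = 0.02004/0.02342 ≈ 0.86.

0.86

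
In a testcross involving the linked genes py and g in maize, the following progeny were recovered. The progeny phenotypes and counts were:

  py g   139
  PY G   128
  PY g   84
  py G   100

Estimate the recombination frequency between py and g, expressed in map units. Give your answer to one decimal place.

40.8 map units

The two most frequent classes, PY G (128) and py g (139), are the parental types, so the F1 was PY G / py g.
The recombinant classes are PY g and py G: 84 + 100 = 184.
Recombination frequency = 184/451 = 0.4080 ≈ 40.8%, i.e. 40.8 map units.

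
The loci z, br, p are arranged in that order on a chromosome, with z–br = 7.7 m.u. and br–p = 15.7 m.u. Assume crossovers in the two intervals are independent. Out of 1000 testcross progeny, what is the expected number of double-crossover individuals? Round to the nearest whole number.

Map distances give recombination frequencies of 0.077 and 0.157 for the two intervals.
With no interference, expected double-crossover frequency = 0.077 × 0.157 = 0.01209.
Expected number = 0.01209 × 1000 = 12.09 ≈ 12.

12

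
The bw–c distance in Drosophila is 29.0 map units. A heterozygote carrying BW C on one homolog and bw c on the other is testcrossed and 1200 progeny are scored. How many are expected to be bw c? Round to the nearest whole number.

A map distance of 29.0 map units corresponds to a recombination frequency of 0.290.
The F1 is BW C / bw c, so bw c is a parental gamete class with expected frequency (1 − r)/2 = 0.710/2 = 0.3550.
Expected number = 0.3550 × 1200 = 426.00 ≈ 426.

426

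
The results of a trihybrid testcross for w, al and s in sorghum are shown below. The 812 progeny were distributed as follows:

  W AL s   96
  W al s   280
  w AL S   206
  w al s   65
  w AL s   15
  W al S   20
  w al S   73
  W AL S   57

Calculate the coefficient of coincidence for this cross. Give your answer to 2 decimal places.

The two most frequent reciprocal classes, w AL S and W al s, are the parental types, so the F1 was w AL S / W al s.
The two rarest classes, w AL s and W al S, are the double crossovers. Comparing them with the parentals, only the s allele has switched, so s is the middle locus and the order is w – s – al.
w–s: (122 + 35)/812 = 0.1933; s–al: (169 + 35)/812 = 0.2512.
Expected DCO frequency = 0.1933 × 0.2512 ≈ 0.04856; observed = 35/812 ≈ 0.04310.
Coefficient of coincidence = 0.04310/0.04856 ≈ 0.89.

0.89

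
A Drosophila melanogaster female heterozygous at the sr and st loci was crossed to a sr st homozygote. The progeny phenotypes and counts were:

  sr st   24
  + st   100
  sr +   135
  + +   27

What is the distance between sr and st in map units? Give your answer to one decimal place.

17.8 map units

The two most frequent classes, + st (100) and sr + (135), are the parental types, so the F1 was + st / sr +.
The recombinant classes are + + and sr st: 27 + 24 = 51.
Recombination frequency = 51/286 = 0.1783 ≈ 17.8%, i.e. 17.8 map units.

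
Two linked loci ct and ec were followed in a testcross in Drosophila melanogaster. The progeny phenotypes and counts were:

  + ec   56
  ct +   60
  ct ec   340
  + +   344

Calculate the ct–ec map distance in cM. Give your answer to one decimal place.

The two most frequent classes, + + (344) and ct ec (340), are the parental types, so the F1 was + + / ct ec.
The recombinant classes are + ec and ct +: 56 + 60 = 116.
Recombination frequency = 116/800 = 0.1450 ≈ 14.5%, i.e. 14.5 cM.

14.5 cM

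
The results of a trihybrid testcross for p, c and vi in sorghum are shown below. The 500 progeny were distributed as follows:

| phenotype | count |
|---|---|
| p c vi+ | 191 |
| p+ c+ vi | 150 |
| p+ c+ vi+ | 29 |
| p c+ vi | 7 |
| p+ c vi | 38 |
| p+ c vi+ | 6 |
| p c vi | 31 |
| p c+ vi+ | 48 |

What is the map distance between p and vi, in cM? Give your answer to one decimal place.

The two most frequent reciprocal classes, p+ c+ vi and p c vi+, are the parental types, so the F1 was p+ c+ vi / p c vi+.
The two rarest classes, p c+ vi and p+ c vi+, are the double crossovers. Comparing them with the parentals, only the p allele has switched, so p is the middle locus and the order is c – p – vi.
Crossovers in the p–vi interval produce the single-crossover classes p+ c+ vi+ and p c vi (29 + 31 = 60) plus the double crossovers (13).
RF(p–vi) = (60 + 13) / 500 = 73/500 = 0.1460 → 14.6 cM.

14.6 cM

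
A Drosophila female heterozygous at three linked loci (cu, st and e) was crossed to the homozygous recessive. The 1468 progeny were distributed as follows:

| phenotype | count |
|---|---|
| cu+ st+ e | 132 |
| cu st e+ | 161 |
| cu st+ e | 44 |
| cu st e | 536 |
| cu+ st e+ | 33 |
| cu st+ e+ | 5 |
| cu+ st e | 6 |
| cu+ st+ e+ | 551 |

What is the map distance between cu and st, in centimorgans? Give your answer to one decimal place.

The two most frequent reciprocal classes, cu+ st+ e+ and cu st e, are the parental types, so the F1 was cu+ st+ e+ / cu st e.
The two rarest classes, cu st+ e+ and cu+ st e, are the double crossovers. Comparing them with the parentals, only the cu allele has switched, so cu is the middle locus and the order is st – cu – e.
Crossovers in the st–cu interval produce the single-crossover classes cu+ st e+ and cu st+ e (33 + 44 = 77) plus the double crossovers (11).
RF(st–cu) = (77 + 11) / 1468 = 88/1468 = 0.0599 → 6.0 centimorgans.

6.0 centimorgans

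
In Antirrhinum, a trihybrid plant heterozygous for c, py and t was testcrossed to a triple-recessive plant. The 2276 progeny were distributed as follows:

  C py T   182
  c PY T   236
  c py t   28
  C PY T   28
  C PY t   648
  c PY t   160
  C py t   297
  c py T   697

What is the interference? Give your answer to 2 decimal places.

0.46

The two most frequent reciprocal classes, C PY t and c py T, are the parental types, so the F1 was C PY t / c py T.
The two rarest classes, C PY T and c py t, are the double crossovers. Comparing them with the parentals, only the t allele has switched, so t is the middle locus and the order is c – t – py.
c–t: (342 + 56)/2276 = 0.1749; t–py: (533 + 56)/2276 = 0.2588.
Expected DCO frequency = 0.1749 × 0.2588 ≈ 0.04526; observed = 56/2276 ≈ 0.02460.
Coefficient of coincidence = 0.02460/0.04526 ≈ 0.54; interference = 1 − 0.54 = 0.46.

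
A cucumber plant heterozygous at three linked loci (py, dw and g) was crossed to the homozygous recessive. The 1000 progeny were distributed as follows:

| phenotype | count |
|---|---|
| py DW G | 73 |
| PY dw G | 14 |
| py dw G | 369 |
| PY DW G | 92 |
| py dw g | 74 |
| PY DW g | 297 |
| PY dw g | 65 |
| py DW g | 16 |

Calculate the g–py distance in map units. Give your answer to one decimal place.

The two most frequent reciprocal classes, py dw G and PY DW g, are the parental types, so the F1 was py dw G / PY DW g.
The two rarest classes, PY dw G and py DW g, are the double crossovers. Comparing them with the parentals, only the py allele has switched, so py is the middle locus and the order is g – py – dw.
Crossovers in the g–py interval produce the single-crossover classes py dw g and PY DW G (74 + 92 = 166) plus the double crossovers (30).
RF(g–py) = (166 + 30) / 1000 = 196/1000 = 0.1960 → 19.6 map units.

19.6 map units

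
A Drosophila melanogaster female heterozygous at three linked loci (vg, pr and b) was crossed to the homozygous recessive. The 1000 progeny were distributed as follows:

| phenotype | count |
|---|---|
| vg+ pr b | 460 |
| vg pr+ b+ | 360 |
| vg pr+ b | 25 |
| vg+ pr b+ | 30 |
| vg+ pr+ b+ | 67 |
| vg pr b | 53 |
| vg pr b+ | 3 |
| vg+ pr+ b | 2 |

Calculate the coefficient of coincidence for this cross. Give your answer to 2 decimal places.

The two most frequent reciprocal classes, vg+ pr b and vg pr+ b+, are the parental types, so the F1 was vg+ pr b / vg pr+ b+.
The two rarest classes, vg+ pr+ b and vg pr b+, are the double crossovers. Comparing them with the parentals, only the pr allele has switched, so pr is the middle locus and the order is vg – pr – b.
vg–pr: (120 + 5)/1000 = 0.1250; pr–b: (55 + 5)/1000 = 0.0600.
Expected DCO frequency = 0.1250 × 0.0600 ≈ 0.00750; observed = 5/1000 ≈ 0.00500.
Coefficient of coincidence = 0.00500/0.00750 ≈ 0.67.

0.67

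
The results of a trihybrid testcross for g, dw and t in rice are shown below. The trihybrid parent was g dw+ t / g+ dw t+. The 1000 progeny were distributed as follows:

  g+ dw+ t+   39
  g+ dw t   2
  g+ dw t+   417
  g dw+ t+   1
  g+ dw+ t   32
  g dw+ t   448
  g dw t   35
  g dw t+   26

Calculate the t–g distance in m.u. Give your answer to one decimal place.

6.1 m.u.

The two rarest classes, g dw+ t+ and g+ dw t, are the double crossovers. Comparing them with the parentals, only the t allele has switched, so t is the middle locus and the order is g – t – dw.
Crossovers in the g–t interval produce the single-crossover classes g+ dw+ t and g dw t+ (32 + 26 = 58) plus the double crossovers (3).
RF(g–t) = (58 + 3) / 1000 = 61/1000 = 0.0610 → 6.1 m.u.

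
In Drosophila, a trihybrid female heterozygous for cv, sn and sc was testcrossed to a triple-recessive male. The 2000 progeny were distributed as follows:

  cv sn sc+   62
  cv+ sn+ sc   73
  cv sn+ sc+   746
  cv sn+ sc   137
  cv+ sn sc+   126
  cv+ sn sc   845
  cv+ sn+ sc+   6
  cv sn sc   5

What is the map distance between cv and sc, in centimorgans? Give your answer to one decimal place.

The two most frequent reciprocal classes, cv sn+ sc+ and cv+ sn sc, are the parental types, so the F1 was cv sn+ sc+ / cv+ sn sc.
The two rarest classes, cv+ sn+ sc+ and cv sn sc, are the double crossovers. Comparing them with the parentals, only the cv allele has switched, so cv is the middle locus and the order is sc – cv – sn.
Crossovers in the sc–cv interval produce the single-crossover classes cv sn+ sc and cv+ sn sc+ (137 + 126 = 263) plus the double crossovers (11).
RF(sc–cv) = (263 + 11) / 2000 = 274/2000 = 0.1370 → 13.7 centimorgans.

13.7 centimorgans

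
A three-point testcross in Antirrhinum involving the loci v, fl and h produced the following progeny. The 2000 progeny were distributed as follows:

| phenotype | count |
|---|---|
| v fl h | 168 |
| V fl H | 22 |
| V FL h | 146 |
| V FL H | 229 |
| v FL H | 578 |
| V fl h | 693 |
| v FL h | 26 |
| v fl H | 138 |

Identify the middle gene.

The two most frequent reciprocal classes, V fl h and v FL H, are the parental types, so the F1 was V fl h / v FL H.
The two rarest classes, V fl H and v FL h, are the double crossovers. Comparing them with the parentals, only the h allele has switched, so h is the middle locus and the order is v – h – fl.

h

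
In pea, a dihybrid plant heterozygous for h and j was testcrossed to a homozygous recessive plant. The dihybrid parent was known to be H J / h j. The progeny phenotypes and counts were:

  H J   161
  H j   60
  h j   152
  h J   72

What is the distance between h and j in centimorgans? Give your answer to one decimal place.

The recombinant classes are H j and h J: 60 + 72 = 132.
Recombination frequency = 132/445 = 0.2966 ≈ 29.7%, i.e. 29.7 centimorgans.

29.7 centimorgans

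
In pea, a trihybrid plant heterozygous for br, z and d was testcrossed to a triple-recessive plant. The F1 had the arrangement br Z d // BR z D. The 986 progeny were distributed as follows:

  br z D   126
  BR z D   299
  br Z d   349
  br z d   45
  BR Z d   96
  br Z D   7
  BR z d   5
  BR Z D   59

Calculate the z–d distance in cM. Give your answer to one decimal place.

11.8 cM

The two rarest classes, br Z D and BR z d, are the double crossovers. Comparing them with the parentals, only the d allele has switched, so d is the middle locus and the order is z – d – br.
Crossovers in the z–d interval produce the single-crossover classes br z d and BR Z D (45 + 59 = 104) plus the double crossovers (12).
RF(z–d) = (104 + 12) / 986 = 116/986 = 0.1176 → 11.8 cM.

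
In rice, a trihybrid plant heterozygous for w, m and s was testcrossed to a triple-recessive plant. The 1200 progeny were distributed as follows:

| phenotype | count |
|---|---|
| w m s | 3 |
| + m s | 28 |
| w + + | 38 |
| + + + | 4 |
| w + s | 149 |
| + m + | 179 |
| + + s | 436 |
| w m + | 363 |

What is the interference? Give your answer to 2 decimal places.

The two most frequent reciprocal classes, + + s and w m +, are the parental types, so the F1 was + + s / w m +.
The two rarest classes, + + + and w m s, are the double crossovers. Comparing them with the parentals, only the s allele has switched, so s is the middle locus and the order is w – s – m.
w–s: (328 + 7)/1200 = 0.2792; s–m: (66 + 7)/1200 = 0.0608.
Expected DCO frequency = 0.2792 × 0.0608 ≈ 0.01698; observed = 7/1200 ≈ 0.00583.
Coefficient of coincidence = 0.00583/0.01698 ≈ 0.34; interference = 1 − 0.34 = 0.66.

0.66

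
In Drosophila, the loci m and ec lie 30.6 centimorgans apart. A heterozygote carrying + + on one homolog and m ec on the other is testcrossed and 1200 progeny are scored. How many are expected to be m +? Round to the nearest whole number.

184

A map distance of 30.6 centimorgans corresponds to a recombination frequency of 0.306.
The F1 is + + / m ec, so m + is a recombinant gamete class with expected frequency r/2 = 0.306/2 = 0.1530.
Expected number = 0.1530 × 1200 = 183.60 ≈ 184.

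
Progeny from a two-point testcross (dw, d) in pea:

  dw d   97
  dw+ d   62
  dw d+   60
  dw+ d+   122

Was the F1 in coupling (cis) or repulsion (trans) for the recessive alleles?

The two most frequent classes are dw+ d+ (122) and dw d (97); these are the parental (non-recombinant) types.
So the F1 carried dw+ d+ on one chromosome and dw d on the other — the recessive alleles are on the same chromosome (cis / coupling).

cis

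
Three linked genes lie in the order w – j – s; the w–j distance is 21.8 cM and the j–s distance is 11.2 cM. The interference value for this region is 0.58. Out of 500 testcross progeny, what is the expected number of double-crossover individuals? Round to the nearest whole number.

5

Map distances give recombination frequencies of 0.218 and 0.112 for the two intervals.
With interference 0.58 (so coincidence = 0.42), expected double-crossover frequency = 0.218 × 0.112 × 0.42 = 0.01025.
Expected number = 0.01025 × 500 = 5.13 ≈ 5.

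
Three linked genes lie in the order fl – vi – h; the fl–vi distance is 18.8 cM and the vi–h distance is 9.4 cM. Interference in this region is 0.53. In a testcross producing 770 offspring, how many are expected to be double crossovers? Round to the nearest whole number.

6

Map distances give recombination frequencies of 0.188 and 0.094 for the two intervals.
With interference 0.53 (so coincidence = 0.47), expected double-crossover frequency = 0.188 × 0.094 × 0.47 = 0.00831.
Expected number = 0.00831 × 770 = 6.40 ≈ 6.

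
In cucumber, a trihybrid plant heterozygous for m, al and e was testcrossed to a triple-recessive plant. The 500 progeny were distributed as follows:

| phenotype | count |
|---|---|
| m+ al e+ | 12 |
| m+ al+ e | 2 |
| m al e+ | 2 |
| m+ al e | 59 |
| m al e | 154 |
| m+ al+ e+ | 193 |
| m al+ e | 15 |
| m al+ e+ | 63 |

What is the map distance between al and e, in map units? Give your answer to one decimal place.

6.2 map units

The two most frequent reciprocal classes, m al e and m+ al+ e+, are the parental types, so the F1 was m al e / m+ al+ e+.
The two rarest classes, m al e+ and m+ al+ e, are the double crossovers. Comparing them with the parentals, only the e allele has switched, so e is the middle locus and the order is m – e – al.
Crossovers in the e–al interval produce the single-crossover classes m al+ e and m+ al e+ (15 + 12 = 27) plus the double crossovers (4).
RF(e–al) = (27 + 4) / 500 = 31/500 = 0.0620 → 6.2 map units.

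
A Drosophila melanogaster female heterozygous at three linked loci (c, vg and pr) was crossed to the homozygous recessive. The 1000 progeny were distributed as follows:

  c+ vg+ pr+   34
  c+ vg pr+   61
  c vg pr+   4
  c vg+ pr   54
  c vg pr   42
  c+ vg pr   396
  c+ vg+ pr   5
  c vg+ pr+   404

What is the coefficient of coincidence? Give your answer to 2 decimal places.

0.85

The two most frequent reciprocal classes, c+ vg pr and c vg+ pr+, are the parental types, so the F1 was c+ vg pr / c vg+ pr+.
The two rarest classes, c+ vg+ pr and c vg pr+, are the double crossovers. Comparing them with the parentals, only the vg allele has switched, so vg is the middle locus and the order is pr – vg – c.
pr–vg: (115 + 9)/1000 = 0.1240; vg–c: (76 + 9)/1000 = 0.0850.
Expected DCO frequency = 0.1240 × 0.0850 ≈ 0.01054; observed = 9/1000 ≈ 0.00900.
Coefficient of coincidence = 0.00900/0.01054 ≈ 0.85.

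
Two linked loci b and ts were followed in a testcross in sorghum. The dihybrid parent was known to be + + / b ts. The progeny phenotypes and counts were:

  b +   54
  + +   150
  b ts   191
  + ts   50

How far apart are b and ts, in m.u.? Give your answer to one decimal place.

23.4 m.u.

The recombinant classes are + ts and b +: 50 + 54 = 104.
Recombination frequency = 104/445 = 0.2337 ≈ 23.4%, i.e. 23.4 m.u.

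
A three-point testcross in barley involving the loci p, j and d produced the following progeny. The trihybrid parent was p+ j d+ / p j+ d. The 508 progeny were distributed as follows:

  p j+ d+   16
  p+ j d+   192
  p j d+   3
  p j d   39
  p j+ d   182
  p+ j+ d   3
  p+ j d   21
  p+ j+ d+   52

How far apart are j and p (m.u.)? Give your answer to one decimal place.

The two rarest classes, p j d+ and p+ j+ d, are the double crossovers. Comparing them with the parentals, only the p allele has switched, so p is the middle locus and the order is j – p – d.
Crossovers in the j–p interval produce the single-crossover classes p+ j+ d+ and p j d (52 + 39 = 91) plus the double crossovers (6).
RF(j–p) = (91 + 6) / 508 = 97/508 = 0.1909 → 19.1 m.u.

19.1 m.u.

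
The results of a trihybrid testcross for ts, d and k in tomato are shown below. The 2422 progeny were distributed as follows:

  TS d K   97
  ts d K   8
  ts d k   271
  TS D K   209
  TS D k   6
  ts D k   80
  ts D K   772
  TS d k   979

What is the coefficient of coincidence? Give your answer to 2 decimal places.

The two most frequent reciprocal classes, ts D K and TS d k, are the parental types, so the F1 was ts D K / TS d k.
The two rarest classes, ts d K and TS D k, are the double crossovers. Comparing them with the parentals, only the d allele has switched, so d is the middle locus and the order is k – d – ts.
k–d: (177 + 14)/2422 = 0.0789; d–ts: (480 + 14)/2422 = 0.2040.
Expected DCO frequency = 0.0789 × 0.2040 ≈ 0.01610; observed = 14/2422 ≈ 0.00578.
Coefficient of coincidence = 0.00578/0.01610 ≈ 0.36.

0.36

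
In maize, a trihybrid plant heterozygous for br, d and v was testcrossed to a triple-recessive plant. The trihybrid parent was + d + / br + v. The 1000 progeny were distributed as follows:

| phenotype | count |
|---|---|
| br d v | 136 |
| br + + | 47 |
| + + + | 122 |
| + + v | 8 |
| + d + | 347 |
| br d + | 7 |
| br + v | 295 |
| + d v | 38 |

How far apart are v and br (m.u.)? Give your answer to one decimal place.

The two rarest classes, br d + and + + v, are the double crossovers. Comparing them with the parentals, only the br allele has switched, so br is the middle locus and the order is d – br – v.
Crossovers in the br–v interval produce the single-crossover classes + d v and br + + (38 + 47 = 85) plus the double crossovers (15).
RF(br–v) = (85 + 15) / 1000 = 100/1000 = 0.1000 → 10.0 m.u.

10.0 m.u.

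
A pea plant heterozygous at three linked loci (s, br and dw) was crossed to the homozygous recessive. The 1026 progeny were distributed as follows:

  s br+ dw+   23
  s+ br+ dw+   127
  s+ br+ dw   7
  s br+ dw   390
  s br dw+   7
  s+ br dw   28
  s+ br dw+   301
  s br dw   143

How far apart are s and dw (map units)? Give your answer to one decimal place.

6.3 map units

The two most frequent reciprocal classes, s+ br dw+ and s br+ dw, are the parental types, so the F1 was s+ br dw+ / s br+ dw.
The two rarest classes, s br dw+ and s+ br+ dw, are the double crossovers. Comparing them with the parentals, only the s allele has switched, so s is the middle locus and the order is br – s – dw.
Crossovers in the s–dw interval produce the single-crossover classes s+ br dw and s br+ dw+ (28 + 23 = 51) plus the double crossovers (14).
RF(s–dw) = (51 + 14) / 1026 = 65/1026 = 0.0634 → 6.3 map units.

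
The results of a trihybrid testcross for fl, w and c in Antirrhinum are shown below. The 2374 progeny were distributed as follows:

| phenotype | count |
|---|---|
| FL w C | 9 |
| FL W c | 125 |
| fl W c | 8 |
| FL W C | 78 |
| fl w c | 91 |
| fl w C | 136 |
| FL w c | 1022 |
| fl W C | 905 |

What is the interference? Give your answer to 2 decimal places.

0.22

The two most frequent reciprocal classes, FL w c and fl W C, are the parental types, so the F1 was FL w c / fl W C.
The two rarest classes, FL w C and fl W c, are the double crossovers. Comparing them with the parentals, only the c allele has switched, so c is the middle locus and the order is w – c – fl.
w–c: (261 + 17)/2374 = 0.1171; c–fl: (169 + 17)/2374 = 0.0783.
Expected DCO frequency = 0.1171 × 0.0783 ≈ 0.00917; observed = 17/2374 ≈ 0.00716.
Coefficient of coincidence = 0.00716/0.00917 ≈ 0.78; interference = 1 − 0.78 = 0.22.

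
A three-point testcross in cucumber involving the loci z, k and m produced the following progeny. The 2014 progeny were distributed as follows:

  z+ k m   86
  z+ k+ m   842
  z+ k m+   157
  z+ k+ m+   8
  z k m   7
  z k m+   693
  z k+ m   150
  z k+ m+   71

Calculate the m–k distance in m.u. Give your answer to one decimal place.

The two most frequent reciprocal classes, z k m+ and z+ k+ m, are the parental types, so the F1 was z k m+ / z+ k+ m.
The two rarest classes, z k m and z+ k+ m+, are the double crossovers. Comparing them with the parentals, only the m allele has switched, so m is the middle locus and the order is z – m – k.
Crossovers in the m–k interval produce the single-crossover classes z k+ m+ and z+ k m (71 + 86 = 157) plus the double crossovers (15).
RF(m–k) = (157 + 15) / 2014 = 172/2014 = 0.0854 → 8.5 m.u.

8.5 m.u.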